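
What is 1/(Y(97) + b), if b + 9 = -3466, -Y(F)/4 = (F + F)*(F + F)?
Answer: -1/154019 ≈ -6.4927e-6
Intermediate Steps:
Y(F) = -16*F**2 (Y(F) = -4*(F + F)*(F + F) = -4*2*F*2*F = -16*F**2)
b = -3475 (b = -9 - 3466 = -3475)
1/(Y(97) + b) = 1/(-16*97**2 - 3475) = 1/(-16*9409 - 3475) = 1/(-150544 - 3475) = 1/(-154019) = -1/154019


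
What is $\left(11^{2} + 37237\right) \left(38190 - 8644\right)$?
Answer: $1103779468$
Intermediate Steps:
$\left(11^{2} + 37237\right) \left(38190 - 8644\right) = \left(121 + 37237\right) 29546 = 37358 \cdot 29546 = 1103779468$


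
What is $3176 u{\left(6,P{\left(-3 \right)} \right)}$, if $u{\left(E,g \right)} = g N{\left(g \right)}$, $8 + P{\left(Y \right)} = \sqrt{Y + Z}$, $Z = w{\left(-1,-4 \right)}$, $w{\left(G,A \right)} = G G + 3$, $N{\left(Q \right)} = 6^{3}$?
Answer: $-4802112$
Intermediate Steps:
$N{\left(Q \right)} = 216$
$w{\left(G,A \right)} = 3 + G^{2}$ ($w{\left(G,A \right)} = G^{2} + 3 = 3 + G^{2}$)
$Z = 4$ ($Z = 3 + \left(-1\right)^{2} = 3 + 1 = 4$)
$P{\left(Y \right)} = -8 + \sqrt{4 + Y}$ ($P{\left(Y \right)} = -8 + \sqrt{Y + 4} = -8 + \sqrt{4 + Y}$)
$u{\left(E,g \right)} = 216 g$ ($u{\left(E,g \right)} = g 216 = 216 g$)
$3176 u{\left(6,P{\left(-3 \right)} \right)} = 3176 \cdot 216 \left(-8 + \sqrt{4 - 3}\right) = 3176 \cdot 216 \left(-8 + \sqrt{1}\right) = 3176 \cdot 216 \left(-8 + 1\right) = 3176 \cdot 216 \left(-7\right) = 3176 \left(-1512\right) = -4802112$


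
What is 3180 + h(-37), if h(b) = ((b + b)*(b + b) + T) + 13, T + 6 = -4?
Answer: 8659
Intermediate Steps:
T = -10 (T = -6 - 4 = -10)
h(b) = 3 + 4*b² (h(b) = ((b + b)*(b + b) - 10) + 13 = ((2*b)*(2*b) - 10) + 13 = (4*b² - 10) + 13 = (-10 + 4*b²) + 13 = 3 + 4*b²)
3180 + h(-37) = 3180 + (3 + 4*(-37)²) = 3180 + (3 + 4*1369) = 3180 + (3 + 5476) = 3180 + 5479 = 8659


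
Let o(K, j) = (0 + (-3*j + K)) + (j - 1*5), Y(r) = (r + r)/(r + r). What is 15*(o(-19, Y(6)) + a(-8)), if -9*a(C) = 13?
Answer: -1235/3 ≈ -411.67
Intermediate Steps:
Y(r) = 1 (Y(r) = (2*r)/((2*r)) = (2*r)*(1/(2*r)) = 1)
a(C) = -13/9 (a(C) = -⅑*13 = -13/9)
o(K, j) = -5 + K - 2*j (o(K, j) = (0 + (K - 3*j)) + (j - 5) = (K - 3*j) + (-5 + j) = -5 + K - 2*j)
15*(o(-19, Y(6)) + a(-8)) = 15*((-5 - 19 - 2*1) - 13/9) = 15*((-5 - 19 - 2) - 13/9) = 15*(-26 - 13/9) = 15*(-247/9) = -1235/3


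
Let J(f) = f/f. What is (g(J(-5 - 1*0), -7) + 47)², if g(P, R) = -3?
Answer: 1936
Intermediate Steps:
J(f) = 1
(g(J(-5 - 1*0), -7) + 47)² = (-3 + 47)² = 44² = 1936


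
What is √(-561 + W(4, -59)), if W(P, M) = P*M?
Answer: I*√797 ≈ 28.231*I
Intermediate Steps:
W(P, M) = M*P
√(-561 + W(4, -59)) = √(-561 - 59*4) = √(-561 - 236) = √(-797) = I*√797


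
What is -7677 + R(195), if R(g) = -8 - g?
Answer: -7880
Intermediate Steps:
-7677 + R(195) = -7677 + (-8 - 1*195) = -7677 + (-8 - 195) = -7677 - 203 = -7880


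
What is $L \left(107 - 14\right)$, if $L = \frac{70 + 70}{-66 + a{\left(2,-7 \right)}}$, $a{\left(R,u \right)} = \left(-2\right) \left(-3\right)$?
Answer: $-217$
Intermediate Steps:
$a{\left(R,u \right)} = 6$
$L = - \frac{7}{3}$ ($L = \frac{70 + 70}{-66 + 6} = \frac{140}{-60} = 140 \left(- \frac{1}{60}\right) = - \frac{7}{3} \approx -2.3333$)
$L \left(107 - 14\right) = - \frac{7 \left(107 - 14\right)}{3} = \left(- \frac{7}{3}\right) 93 = -217$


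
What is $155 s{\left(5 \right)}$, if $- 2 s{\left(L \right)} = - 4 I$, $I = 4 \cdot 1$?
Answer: $1240$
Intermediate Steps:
$I = 4$
$s{\left(L \right)} = 8$ ($s{\left(L \right)} = - \frac{\left(-4\right) 4}{2} = \left(- \frac{1}{2}\right) \left(-16\right) = 8$)
$155 s{\left(5 \right)} = 155 \cdot 8 = 1240$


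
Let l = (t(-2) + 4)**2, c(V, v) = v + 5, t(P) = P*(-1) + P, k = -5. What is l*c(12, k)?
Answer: 0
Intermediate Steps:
t(P) = 0 (t(P) = -P + P = 0)
c(V, v) = 5 + v
l = 16 (l = (0 + 4)**2 = 4**2 = 16)
l*c(12, k) = 16*(5 - 5) = 16*0 = 0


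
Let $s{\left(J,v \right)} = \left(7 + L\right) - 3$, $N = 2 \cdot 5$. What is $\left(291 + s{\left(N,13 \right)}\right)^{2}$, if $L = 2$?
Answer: $88209$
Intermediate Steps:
$N = 10$
$s{\left(J,v \right)} = 6$ ($s{\left(J,v \right)} = \left(7 + 2\right) - 3 = 9 - 3 = 6$)
$\left(291 + s{\left(N,13 \right)}\right)^{2} = \left(291 + 6\right)^{2} = 297^{2} = 88209$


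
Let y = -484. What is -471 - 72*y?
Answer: 34377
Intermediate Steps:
-471 - 72*y = -471 - 72*(-484) = -471 + 34848 = 34377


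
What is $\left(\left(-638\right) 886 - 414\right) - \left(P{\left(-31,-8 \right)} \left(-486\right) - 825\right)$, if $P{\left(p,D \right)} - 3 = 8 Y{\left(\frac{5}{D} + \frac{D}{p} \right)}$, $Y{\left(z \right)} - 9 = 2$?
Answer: $-520631$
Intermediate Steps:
$Y{\left(z \right)} = 11$ ($Y{\left(z \right)} = 9 + 2 = 11$)
$P{\left(p,D \right)} = 91$ ($P{\left(p,D \right)} = 3 + 8 \cdot 11 = 3 + 88 = 91$)
$\left(\left(-638\right) 886 - 414\right) - \left(P{\left(-31,-8 \right)} \left(-486\right) - 825\right) = \left(\left(-638\right) 886 - 414\right) - \left(91 \left(-486\right) - 825\right) = \left(-565268 - 414\right) - \left(-44226 - 825\right) = -565682 - -45051 = -565682 + 45051 = -520631$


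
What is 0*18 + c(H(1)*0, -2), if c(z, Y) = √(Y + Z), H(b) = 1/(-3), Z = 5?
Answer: √3 ≈ 1.7320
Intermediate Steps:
H(b) = -⅓
c(z, Y) = √(5 + Y) (c(z, Y) = √(Y + 5) = √(5 + Y))
0*18 + c(H(1)*0, -2) = 0*18 + √(5 - 2) = 0 + √3 = √3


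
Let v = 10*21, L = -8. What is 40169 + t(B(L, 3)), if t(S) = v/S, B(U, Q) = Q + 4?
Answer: 40199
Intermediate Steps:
B(U, Q) = 4 + Q
v = 210
t(S) = 210/S
40169 + t(B(L, 3)) = 40169 + 210/(4 + 3) = 40169 + 210/7 = 40169 + 210*(⅐) = 40169 + 30 = 40199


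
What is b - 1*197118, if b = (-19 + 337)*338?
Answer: -89634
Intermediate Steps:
b = 107484 (b = 318*338 = 107484)
b - 1*197118 = 107484 - 1*197118 = 107484 - 197118 = -89634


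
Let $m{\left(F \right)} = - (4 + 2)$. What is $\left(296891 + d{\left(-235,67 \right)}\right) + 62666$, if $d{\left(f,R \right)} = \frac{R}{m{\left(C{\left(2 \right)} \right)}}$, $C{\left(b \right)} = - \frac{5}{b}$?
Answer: $\frac{2157275}{6} \approx 3.5955 \cdot 10^{5}$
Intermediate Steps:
$m{\left(F \right)} = -6$ ($m{\left(F \right)} = \left(-1\right) 6 = -6$)
$d{\left(f,R \right)} = - \frac{R}{6}$ ($d{\left(f,R \right)} = \frac{R}{-6} = R \left(- \frac{1}{6}\right) = - \frac{R}{6}$)
$\left(296891 + d{\left(-235,67 \right)}\right) + 62666 = \left(296891 - \frac{67}{6}\right) + 62666 = \frac{1781279}{6} + 62666 = \frac{2157275}{6}$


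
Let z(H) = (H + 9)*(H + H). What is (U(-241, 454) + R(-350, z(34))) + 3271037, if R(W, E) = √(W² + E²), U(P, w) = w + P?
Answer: 3271250 + 2*√2168069 ≈ 3.2742e+6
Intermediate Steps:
U(P, w) = P + w
z(H) = 2*H*(9 + H) (z(H) = (9 + H)*(2*H) = 2*H*(9 + H))
R(W, E) = √(E² + W²)
(U(-241, 454) + R(-350, z(34))) + 3271037 = ((-241 + 454) + √((2*34*(9 + 34))² + (-350)²)) + 3271037 = (213 + √((2*34*43)² + 122500)) + 3271037 = (213 + √(2924² + 122500)) + 3271037 = (213 + √(8549776 + 122500)) + 3271037 = (213 + √8672276) + 3271037 = (213 + 2*√2168069) + 3271037 = 3271250 + 2*√2168069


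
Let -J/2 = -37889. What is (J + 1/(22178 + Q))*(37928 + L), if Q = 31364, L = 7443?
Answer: 184084015871167/53542 ≈ 3.4381e+9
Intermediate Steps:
J = 75778 (J = -2*(-37889) = 75778)
(J + 1/(22178 + Q))*(37928 + L) = (75778 + 1/(22178 + 31364))*(37928 + 7443) = (75778 + 1/53542)*45371 = (4057305677/53542)*45371 = 184084015871167/53542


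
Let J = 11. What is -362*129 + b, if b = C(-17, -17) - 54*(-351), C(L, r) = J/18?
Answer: -499381/18 ≈ -27743.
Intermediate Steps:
C(L, r) = 11/18
b = 341183/18 (b = 11/18 - 54*(-351) = 11/18 + 18954 = 341183/18 ≈ 18955.)
-362*129 + b = -362*129 + 341183/18 = -46698 + 341183/18 = -499381/18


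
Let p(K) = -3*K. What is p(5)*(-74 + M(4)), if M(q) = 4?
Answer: 1050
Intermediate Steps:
p(5)*(-74 + M(4)) = (-3*5)*(-74 + 4) = -15*(-70) = 1050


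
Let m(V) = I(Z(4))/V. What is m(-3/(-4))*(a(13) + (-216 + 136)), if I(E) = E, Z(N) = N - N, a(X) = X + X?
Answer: 0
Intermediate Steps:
a(X) = 2*X
Z(N) = 0
m(V) = 0 (m(V) = 0/V = 0)
m(-3/(-4))*(a(13) + (-216 + 136)) = 0*(2*13 + (-216 + 136)) = 0*(26 - 80) = 0*(-54) = 0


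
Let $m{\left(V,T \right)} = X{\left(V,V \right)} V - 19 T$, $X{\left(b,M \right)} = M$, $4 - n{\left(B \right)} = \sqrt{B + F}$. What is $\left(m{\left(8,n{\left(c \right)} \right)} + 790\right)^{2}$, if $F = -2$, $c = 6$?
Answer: $665856$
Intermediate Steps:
$n{\left(B \right)} = 4 - \sqrt{-2 + B}$ ($n{\left(B \right)} = 4 - \sqrt{B - 2} = 4 - \sqrt{-2 + B}$)
$m{\left(V,T \right)} = V^{2} - 19 T$ ($m{\left(V,T \right)} = V V - 19 T = V^{2} - 19 T$)
$\left(m{\left(8,n{\left(c \right)} \right)} + 790\right)^{2} = \left(\left(8^{2} - 19 \left(4 - \sqrt{-2 + 6}\right)\right) + 790\right)^{2} = \left(\left(64 - 19 \left(4 - \sqrt{4}\right)\right) + 790\right)^{2} = \left(\left(64 - 19 \left(4 - 2\right)\right) + 790\right)^{2} = \left(\left(64 - 38\right) + 790\right)^{2} = \left(26 + 790\right)^{2} = 816^{2} = 665856$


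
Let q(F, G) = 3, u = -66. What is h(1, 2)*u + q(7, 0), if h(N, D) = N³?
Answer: -63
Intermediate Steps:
h(1, 2)*u + q(7, 0) = 1³*(-66) + 3 = 1*(-66) + 3 = -66 + 3 = -63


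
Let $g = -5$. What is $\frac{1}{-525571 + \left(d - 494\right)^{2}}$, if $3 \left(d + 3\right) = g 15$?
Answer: $- \frac{1}{253087} \approx -3.9512 \cdot 10^{-6}$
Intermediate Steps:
$d = -28$ ($d = -3 + \frac{\left(-5\right) 15}{3} = -3 + \frac{1}{3} \left(-75\right) = -3 - 25 = -28$)
$\frac{1}{-525571 + \left(d - 494\right)^{2}} = \frac{1}{-525571 + \left(-28 - 494\right)^{2}} = \frac{1}{-525571 + \left(-522\right)^{2}} = \frac{1}{-525571 + 272484} = \frac{1}{-253087} = - \frac{1}{253087}$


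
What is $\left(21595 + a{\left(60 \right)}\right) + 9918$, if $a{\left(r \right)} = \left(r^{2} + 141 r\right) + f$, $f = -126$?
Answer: $43447$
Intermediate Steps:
$a{\left(r \right)} = -126 + r^{2} + 141 r$ ($a{\left(r \right)} = \left(r^{2} + 141 r\right) - 126 = -126 + r^{2} + 141 r$)
$\left(21595 + a{\left(60 \right)}\right) + 9918 = \left(21595 + \left(-126 + 60^{2} + 141 \cdot 60\right)\right) + 9918 = \left(21595 + \left(-126 + 3600 + 8460\right)\right) + 9918 = \left(21595 + 11934\right) + 9918 = 33529 + 9918 = 43447$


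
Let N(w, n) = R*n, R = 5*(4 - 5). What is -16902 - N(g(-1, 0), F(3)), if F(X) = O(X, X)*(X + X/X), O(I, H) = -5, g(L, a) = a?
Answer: -17002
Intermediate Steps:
R = -5 (R = 5*(-1) = -5)
F(X) = -5 - 5*X (F(X) = -5*(X + X/X) = -5*(X + 1) = -5*(1 + X) = -5 - 5*X)
N(w, n) = -5*n
-16902 - N(g(-1, 0), F(3)) = -16902 - (-5)*(-5 - 5*3) = -16902 - (-5)*(-5 - 15) = -16902 - (-5)*(-20) = -16902 - 1*100 = -16902 - 100 = -17002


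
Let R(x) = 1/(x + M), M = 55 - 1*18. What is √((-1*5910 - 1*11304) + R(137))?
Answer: I*√521170890/174 ≈ 131.2*I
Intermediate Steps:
M = 37 (M = 55 - 18 = 37)
R(x) = 1/(37 + x) (R(x) = 1/(x + 37) = 1/(37 + x))
√((-1*5910 - 1*11304) + R(137)) = √((-1*5910 - 1*11304) + 1/(37 + 137)) = √((-5910 - 11304) + 1/174) = √(-17214 + 1/174) = √(-2995235/174) = I*√521170890/174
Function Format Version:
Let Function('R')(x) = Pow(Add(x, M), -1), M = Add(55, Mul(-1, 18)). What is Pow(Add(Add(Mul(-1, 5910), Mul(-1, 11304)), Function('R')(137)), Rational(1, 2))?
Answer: Mul(Rational(1, 174), I, Pow(521170890, Rational(1, 2))) ≈ Mul(131.20, I)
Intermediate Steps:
M = 37 (M = Add(55, -18) = 37)
Function('R')(x) = Pow(Add(37, x), -1) (Function('R')(x) = Pow(Add(x, 37), -1) = Pow(Add(37, x), -1))
Pow(Add(Add(Mul(-1, 5910), Mul(-1, 11304)), Function('R')(137)), Rational(1, 2)) = Pow(Add(Add(Mul(-1, 5910), Mul(-1, 11304)), Pow(Add(37, 137), -1)), Rational(1, 2)) = Pow(Add(Add(-5910, -11304), Pow(174, -1)), Rational(1, 2)) = Pow(Add(-17214, Rational(1, 174)), Rational(1, 2)) = Pow(Rational(-2995235, 174), Rational(1, 2)) = Mul(Rational(1, 174), I, Pow(521170890, Rational(1, 2)))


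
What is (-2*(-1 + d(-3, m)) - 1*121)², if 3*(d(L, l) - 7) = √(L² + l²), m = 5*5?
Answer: 161737/9 + 532*√634/3 ≈ 22436.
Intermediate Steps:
m = 25
d(L, l) = 7 + √(L² + l²)/3
(-2*(-1 + d(-3, m)) - 1*121)² = (-2*(-1 + (7 + √((-3)² + 25²)/3)) - 1*121)² = (-2*(-1 + (7 + √(9 + 625)/3)) - 121)² = (-2*(-1 + (7 + √634/3)) - 121)² = (-2*(6 + √634/3) - 121)² = ((-12 - 2*√634/3) - 121)² = (-133 - 2*√634/3)²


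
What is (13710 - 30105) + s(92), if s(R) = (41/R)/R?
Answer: -138767239/8464 ≈ -16395.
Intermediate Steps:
s(R) = 41/R²
(13710 - 30105) + s(92) = (13710 - 30105) + 41/92² = -16395 + 41*(1/8464) = -16395 + 41/8464 = -138767239/8464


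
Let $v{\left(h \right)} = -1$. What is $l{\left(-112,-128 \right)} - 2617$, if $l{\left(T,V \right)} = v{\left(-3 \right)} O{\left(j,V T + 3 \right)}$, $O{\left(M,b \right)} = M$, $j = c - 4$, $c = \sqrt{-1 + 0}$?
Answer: $-2613 - i \approx -2613.0 - 1.0 i$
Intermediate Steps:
$c = i$ ($c = \sqrt{-1} = i \approx 1.0 i$)
$j = -4 + i$ ($j = i - 4 = -4 + i \approx -4.0 + 1.0 i$)
$l{\left(T,V \right)} = 4 - i$ ($l{\left(T,V \right)} = - (-4 + i) = 4 - i$)
$l{\left(-112,-128 \right)} - 2617 = \left(4 - i\right) - 2617 = -2613 - i$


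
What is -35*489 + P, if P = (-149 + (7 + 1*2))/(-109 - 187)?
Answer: -1266475/74 ≈ -17115.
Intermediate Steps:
P = 35/74 (P = (-149 + (7 + 2))/(-296) = (-149 + 9)*(-1/296) = -140*(-1/296) = 35/74 ≈ 0.47297)
-35*489 + P = -35*489 + 35/74 = -17115 + 35/74 = -1266475/74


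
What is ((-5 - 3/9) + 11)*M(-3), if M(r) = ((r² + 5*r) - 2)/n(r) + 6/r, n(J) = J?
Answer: 34/9 ≈ 3.7778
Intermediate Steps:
M(r) = 6/r + (-2 + r² + 5*r)/r (M(r) = ((r² + 5*r) - 2)/r + 6/r = (-2 + r² + 5*r)/r + 6/r = 6/r + (-2 + r² + 5*r)/r)
((-5 - 3/9) + 11)*M(-3) = ((-5 - 3/9) + 11)*(5 - 3 + 4/(-3)) = ((-5 - 3*⅑) + 11)*(5 - 3 + 4*(-⅓)) = ((-5 - ⅓) + 11)*(5 - 3 - 4/3) = (-16/3 + 11)*(⅔) = (17/3)*(⅔) = 34/9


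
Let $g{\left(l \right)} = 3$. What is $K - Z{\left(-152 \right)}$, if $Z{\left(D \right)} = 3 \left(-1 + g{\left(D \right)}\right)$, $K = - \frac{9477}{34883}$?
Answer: $- \frac{218775}{34883} \approx -6.2717$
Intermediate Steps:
$K = - \frac{9477}{34883}$ ($K = \left(-9477\right) \frac{1}{34883} = - \frac{9477}{34883} \approx -0.27168$)
$Z{\left(D \right)} = 6$ ($Z{\left(D \right)} = 3 \left(-1 + 3\right) = 3 \cdot 2 = 6$)
$K - Z{\left(-152 \right)} = - \frac{9477}{34883} - 6 = - \frac{218775}{34883}$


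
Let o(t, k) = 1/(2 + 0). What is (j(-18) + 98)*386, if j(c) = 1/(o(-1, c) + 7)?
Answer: 568192/15 ≈ 37879.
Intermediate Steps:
o(t, k) = 1/2
j(c) = 2/15 (j(c) = 1/(1/2 + 7) = 1/(15/2) = 2/15)
(j(-18) + 98)*386 = (2/15 + 98)*386 = (1472/15)*386 = 568192/15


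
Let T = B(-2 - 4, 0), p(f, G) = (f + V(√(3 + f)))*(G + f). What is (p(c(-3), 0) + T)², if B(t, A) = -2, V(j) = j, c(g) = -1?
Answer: (1 + √2)² ≈ 5.8284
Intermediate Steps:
p(f, G) = (G + f)*(f + √(3 + f)) (p(f, G) = (f + √(3 + f))*(G + f) = (G + f)*(f + √(3 + f)))
T = -2
(p(c(-3), 0) + T)² = (((-1)² + 0*(-1) + 0*√(3 - 1) - √(3 - 1)) - 2)² = ((1 + 0 + 0*√2 - √2) - 2)² = ((1 + 0 + 0 - √2) - 2)² = ((1 - √2) - 2)² = (-1 - √2)²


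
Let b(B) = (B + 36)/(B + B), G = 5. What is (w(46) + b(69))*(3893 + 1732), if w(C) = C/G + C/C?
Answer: 2836125/46 ≈ 61655.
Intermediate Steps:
w(C) = 1 + C/5 (w(C) = C/5 + C/C = C*(⅕) + 1 = C/5 + 1 = 1 + C/5)
b(B) = (36 + B)/(2*B) (b(B) = (36 + B)/((2*B)) = (36 + B)*(1/(2*B)) = (36 + B)/(2*B))
(w(46) + b(69))*(3893 + 1732) = ((1 + (⅕)*46) + (½)*(36 + 69)/69)*(3893 + 1732) = ((1 + 46/5) + (½)*(1/69)*105)*5625 = (51/5 + 35/46)*5625 = (2521/230)*5625 = 2836125/46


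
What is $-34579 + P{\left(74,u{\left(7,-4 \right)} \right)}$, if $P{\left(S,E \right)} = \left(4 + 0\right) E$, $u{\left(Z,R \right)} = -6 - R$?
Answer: $-34587$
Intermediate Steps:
$P{\left(S,E \right)} = 4 E$
$-34579 + P{\left(74,u{\left(7,-4 \right)} \right)} = -34579 + 4 \left(-6 - -4\right) = -34579 + 4 \left(-6 + 4\right) = -34579 + 4 \left(-2\right) = -34579 - 8 = -34587$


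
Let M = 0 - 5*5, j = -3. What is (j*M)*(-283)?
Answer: -21225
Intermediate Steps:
M = -25 (M = 0 - 25 = -25)
(j*M)*(-283) = -3*(-25)*(-283) = 75*(-283) = -21225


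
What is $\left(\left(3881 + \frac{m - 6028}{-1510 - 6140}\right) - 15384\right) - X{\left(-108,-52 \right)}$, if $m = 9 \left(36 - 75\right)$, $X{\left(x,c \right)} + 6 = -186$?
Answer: $- \frac{86522771}{7650} \approx -11310.0$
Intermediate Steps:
$X{\left(x,c \right)} = -192$ ($X{\left(x,c \right)} = -6 - 186 = -192$)
$m = -351$ ($m = 9 \left(36 - 75\right) = 9 \left(-39\right) = -351$)
$\left(\left(3881 + \frac{m - 6028}{-1510 - 6140}\right) - 15384\right) - X{\left(-108,-52 \right)} = \left(\left(3881 + \frac{-351 - 6028}{-1510 - 6140}\right) - 15384\right) - -192 = \left(\left(3881 - \frac{6379}{-7650}\right) - 15384\right) + 192 = \left(\left(3881 - - \frac{6379}{7650}\right) - 15384\right) + 192 = \left(\left(3881 + \frac{6379}{7650}\right) - 15384\right) + 192 = \left(\frac{29696029}{7650} - 15384\right) + 192 = - \frac{87991571}{7650} + 192 = - \frac{86522771}{7650}$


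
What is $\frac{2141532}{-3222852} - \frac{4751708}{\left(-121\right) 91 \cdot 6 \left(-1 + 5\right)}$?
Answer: $\frac{23634810607}{1364877822} \approx 17.316$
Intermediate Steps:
$\frac{2141532}{-3222852} - \frac{4751708}{\left(-121\right) 91 \cdot 6 \left(-1 + 5\right)} = 2141532 \left(- \frac{1}{3222852}\right) - \frac{4751708}{\left(-11011\right) 6 \cdot 4} = - \frac{178461}{268571} - \frac{4751708}{\left(-11011\right) 24} = - \frac{178461}{268571} - \frac{4751708}{-264264} = - \frac{178461}{268571} - - \frac{91379}{5082} = - \frac{178461}{268571} + \frac{91379}{5082} = \frac{23634810607}{1364877822}$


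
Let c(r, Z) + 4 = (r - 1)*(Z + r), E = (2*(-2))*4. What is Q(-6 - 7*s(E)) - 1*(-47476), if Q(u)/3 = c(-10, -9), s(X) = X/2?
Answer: 48091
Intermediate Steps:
E = -16 (E = -4*4 = -16)
c(r, Z) = -4 + (-1 + r)*(Z + r) (c(r, Z) = -4 + (r - 1)*(Z + r) = -4 + (-1 + r)*(Z + r))
s(X) = X/2 (s(X) = X*(½) = X/2)
Q(u) = 615 (Q(u) = 3*(-4 + (-10)² - 1*(-9) - 1*(-10) - 9*(-10)) = 3*(-4 + 100 + 9 + 10 + 90) = 3*205 = 615)
Q(-6 - 7*s(E)) - 1*(-47476) = 615 - 1*(-47476) = 615 + 47476 = 48091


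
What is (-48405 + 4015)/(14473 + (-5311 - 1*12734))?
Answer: 22195/1786 ≈ 12.427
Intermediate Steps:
(-48405 + 4015)/(14473 + (-5311 - 1*12734)) = -44390/(14473 + (-5311 - 12734)) = -44390/(14473 - 18045) = -44390/(-3572) = -44390*(-1/3572) = 22195/1786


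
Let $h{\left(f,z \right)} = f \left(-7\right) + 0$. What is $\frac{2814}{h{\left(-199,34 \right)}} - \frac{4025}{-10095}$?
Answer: $\frac{971833}{401781} \approx 2.4188$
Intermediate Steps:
$h{\left(f,z \right)} = - 7 f$ ($h{\left(f,z \right)} = - 7 f + 0 = - 7 f$)
$\frac{2814}{h{\left(-199,34 \right)}} - \frac{4025}{-10095} = \frac{2814}{\left(-7\right) \left(-199\right)} - \frac{4025}{-10095} = \frac{2814}{1393} - - \frac{805}{2019} = 2814 \cdot \frac{1}{1393} + \frac{805}{2019} = \frac{402}{199} + \frac{805}{2019} = \frac{971833}{401781}$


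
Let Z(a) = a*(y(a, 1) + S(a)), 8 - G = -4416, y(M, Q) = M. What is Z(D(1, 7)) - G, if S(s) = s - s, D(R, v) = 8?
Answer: -4360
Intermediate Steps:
G = 4424 (G = 8 - 1*(-4416) = 8 + 4416 = 4424)
S(s) = 0
Z(a) = a² (Z(a) = a*(a + 0) = a*a = a²)
Z(D(1, 7)) - G = 8² - 1*4424 = 64 - 4424 = -4360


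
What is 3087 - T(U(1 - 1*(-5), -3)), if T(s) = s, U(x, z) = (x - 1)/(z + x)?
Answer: 9256/3 ≈ 3085.3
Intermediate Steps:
U(x, z) = (-1 + x)/(x + z)
3087 - T(U(1 - 1*(-5), -3)) = 3087 - (-1 + (1 - 1*(-5)))/((1 - 1*(-5)) - 3) = 3087 - (-1 + (1 + 5))/((1 + 5) - 3) = 3087 - (-1 + 6)/(6 - 3) = 3087 - 5/3 = 9256/3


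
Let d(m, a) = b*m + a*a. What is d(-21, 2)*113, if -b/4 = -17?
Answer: -160912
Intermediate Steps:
b = 68 (b = -4*(-17) = 68)
d(m, a) = a² + 68*m (d(m, a) = 68*m + a*a = 68*m + a² = a² + 68*m)
d(-21, 2)*113 = (2² + 68*(-21))*113 = (4 - 1428)*113 = -1424*113 = -160912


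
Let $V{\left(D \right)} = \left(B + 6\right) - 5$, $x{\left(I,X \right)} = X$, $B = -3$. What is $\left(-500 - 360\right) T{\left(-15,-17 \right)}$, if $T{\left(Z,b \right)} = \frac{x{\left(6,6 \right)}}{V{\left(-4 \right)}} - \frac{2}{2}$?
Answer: $3440$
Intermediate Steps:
$V{\left(D \right)} = -2$ ($V{\left(D \right)} = \left(-3 + 6\right) - 5 = 3 - 5 = -2$)
$T{\left(Z,b \right)} = -4$ ($T{\left(Z,b \right)} = \frac{6}{-2} - \frac{2}{2} = 6 \left(- \frac{1}{2}\right) - 1 = -3 - 1 = -4$)
$\left(-500 - 360\right) T{\left(-15,-17 \right)} = \left(-500 - 360\right) \left(-4\right) = \left(-860\right) \left(-4\right) = 3440$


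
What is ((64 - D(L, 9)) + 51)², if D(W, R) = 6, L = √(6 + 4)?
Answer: 11881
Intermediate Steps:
L = √10 ≈ 3.1623
((64 - D(L, 9)) + 51)² = ((64 - 1*6) + 51)² = ((64 - 6) + 51)² = (58 + 51)² = 109² = 11881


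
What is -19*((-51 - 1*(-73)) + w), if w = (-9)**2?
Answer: -1957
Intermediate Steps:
w = 81
-19*((-51 - 1*(-73)) + w) = -19*((-51 - 1*(-73)) + 81) = -19*((-51 + 73) + 81) = -19*(22 + 81) = -19*103 = -1957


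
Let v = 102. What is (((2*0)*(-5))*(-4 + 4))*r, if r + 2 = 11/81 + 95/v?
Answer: 0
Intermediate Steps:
r = -2569/2754 (r = -2 + (11/81 + 95/102) = -2 + 2939/2754 = -2569/2754 ≈ -0.93283)
(((2*0)*(-5))*(-4 + 4))*r = (((2*0)*(-5))*(-4 + 4))*(-2569/2754) = ((0*(-5))*0)*(-2569/2754) = (0*0)*(-2569/2754) = 0*(-2569/2754) = 0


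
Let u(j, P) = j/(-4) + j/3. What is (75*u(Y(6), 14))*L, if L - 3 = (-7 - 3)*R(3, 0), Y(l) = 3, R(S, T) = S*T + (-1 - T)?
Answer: 975/4 ≈ 243.75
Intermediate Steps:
R(S, T) = -1 - T + S*T
L = 13 (L = 3 + (-7 - 3)*(-1 - 1*0 + 3*0) = 3 - 10*(-1 + 0 + 0) = 3 - 10*(-1) = 3 + 10 = 13)
u(j, P) = j/12 (u(j, P) = j*(-¼) + j*(⅓) = -j/4 + j/3 = j/12)
(75*u(Y(6), 14))*L = (75*((1/12)*3))*13 = (75*(¼))*13 = (75/4)*13 = 975/4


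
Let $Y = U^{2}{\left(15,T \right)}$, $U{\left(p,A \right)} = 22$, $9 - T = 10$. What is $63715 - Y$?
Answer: $63231$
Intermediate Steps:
$T = -1$ ($T = 9 - 10 = -1$)
$Y = 484$ ($Y = 22^{2} = 484$)
$63715 - Y = 63715 - 484 = 63231$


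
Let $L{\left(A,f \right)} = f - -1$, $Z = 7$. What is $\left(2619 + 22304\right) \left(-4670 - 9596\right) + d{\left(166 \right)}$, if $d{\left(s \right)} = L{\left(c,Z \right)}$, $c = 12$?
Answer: $-355551510$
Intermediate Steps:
$L{\left(A,f \right)} = 1 + f$ ($L{\left(A,f \right)} = f + 1 = 1 + f$)
$d{\left(s \right)} = 8$ ($d{\left(s \right)} = 1 + 7 = 8$)
$\left(2619 + 22304\right) \left(-4670 - 9596\right) + d{\left(166 \right)} = \left(2619 + 22304\right) \left(-4670 - 9596\right) + 8 = 24923 \left(-14266\right) + 8 = -355551518 + 8 = -355551510$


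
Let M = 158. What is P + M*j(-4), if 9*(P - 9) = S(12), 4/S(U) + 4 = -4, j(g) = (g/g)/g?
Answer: -275/9 ≈ -30.556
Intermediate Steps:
j(g) = 1/g
S(U) = -1/2 (S(U) = 4/(-4 - 4) = 4/(-8) = 4*(-1/8) = -1/2)
P = 161/18 (P = 9 + (1/9)*(-1/2) = 9 - 1/18 = 161/18 ≈ 8.9444)
P + M*j(-4) = 161/18 + 158/(-4) = 161/18 + 158*(-1/4) = 161/18 - 79/2 = -275/9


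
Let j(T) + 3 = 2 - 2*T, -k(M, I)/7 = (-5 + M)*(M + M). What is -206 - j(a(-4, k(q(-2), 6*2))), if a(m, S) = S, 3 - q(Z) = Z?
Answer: -205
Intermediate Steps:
q(Z) = 3 - Z
k(M, I) = -14*M*(-5 + M) (k(M, I) = -7*(-5 + M)*(M + M) = -7*(-5 + M)*2*M = -14*M*(-5 + M))
j(T) = -1 - 2*T (j(T) = -3 + (2 - 2*T) = -1 - 2*T)
-206 - j(a(-4, k(q(-2), 6*2))) = -206 - (-1 - 28*(3 - 1*(-2))*(5 - (3 - 1*(-2)))) = -206 - (-1 - 28*(3 + 2)*(5 - (3 + 2))) = -206 - (-1 - 28*5*(5 - 1*5)) = -206 - (-1 - 28*5*(5 - 5)) = -206 - (-1 - 28*5*0) = -206 - (-1 - 2*0) = -206 - (-1 + 0) = -206 - 1*(-1) = -206 + 1 = -205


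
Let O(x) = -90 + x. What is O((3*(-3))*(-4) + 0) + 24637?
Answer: 24583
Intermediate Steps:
O((3*(-3))*(-4) + 0) + 24637 = (-90 + ((3*(-3))*(-4) + 0)) + 24637 = (-90 + (-9*(-4) + 0)) + 24637 = (-90 + (36 + 0)) + 24637 = (-90 + 36) + 24637 = -54 + 24637 = 24583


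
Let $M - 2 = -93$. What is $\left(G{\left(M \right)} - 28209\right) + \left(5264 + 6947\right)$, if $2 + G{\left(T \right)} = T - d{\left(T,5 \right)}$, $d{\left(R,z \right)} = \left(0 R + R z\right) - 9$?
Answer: $-15627$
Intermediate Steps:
$M = -91$ ($M = 2 - 93 = -91$)
$d{\left(R,z \right)} = -9 + R z$ ($d{\left(R,z \right)} = \left(0 + R z\right) - 9 = R z - 9 = -9 + R z$)
$G{\left(T \right)} = 7 - 4 T$ ($G{\left(T \right)} = -2 - \left(-9 - T + T 5\right) = -2 - \left(-9 + 4 T\right) = 7 - 4 T$)
$\left(G{\left(M \right)} - 28209\right) + \left(5264 + 6947\right) = \left(\left(7 - -364\right) - 28209\right) + \left(5264 + 6947\right) = \left(\left(7 + 364\right) - 28209\right) + 12211 = \left(371 - 28209\right) + 12211 = -27838 + 12211 = -15627$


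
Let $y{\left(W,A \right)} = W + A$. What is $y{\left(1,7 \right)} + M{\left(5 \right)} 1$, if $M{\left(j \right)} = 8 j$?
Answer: $48$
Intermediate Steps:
$y{\left(W,A \right)} = A + W$
$y{\left(1,7 \right)} + M{\left(5 \right)} 1 = \left(7 + 1\right) + 8 \cdot 5 \cdot 1 = 8 + 40 \cdot 1 = 8 + 40 = 48$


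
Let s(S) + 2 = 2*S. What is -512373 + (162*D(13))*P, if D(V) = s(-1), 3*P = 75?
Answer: -528573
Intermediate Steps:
P = 25 (P = (1/3)*75 = 25)
s(S) = -2 + 2*S
D(V) = -4 (D(V) = -2 + 2*(-1) = -2 - 2 = -4)
-512373 + (162*D(13))*P = -512373 + (162*(-4))*25 = -512373 - 648*25 = -512373 - 16200 = -528573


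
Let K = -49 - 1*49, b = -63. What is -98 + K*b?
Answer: 6076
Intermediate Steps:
K = -98 (K = -49 - 49 = -98)
-98 + K*b = -98 - 98*(-63) = -98 + 6174 = 6076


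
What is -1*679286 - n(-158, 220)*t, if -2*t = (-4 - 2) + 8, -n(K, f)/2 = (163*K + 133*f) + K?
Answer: -685982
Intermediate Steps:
n(K, f) = -328*K - 266*f (n(K, f) = -2*((163*K + 133*f) + K) = -2*((133*f + 163*K) + K) = -2*(133*f + 164*K) = -328*K - 266*f)
t = -1 (t = -((-4 - 2) + 8)/2 = -(-6 + 8)/2 = -½*2 = -1)
-1*679286 - n(-158, 220)*t = -1*679286 - (-328*(-158) - 266*220)*(-1) = -679286 - (51824 - 58520)*(-1) = -679286 - (-6696)*(-1) = -679286 - 1*6696 = -679286 - 6696 = -685982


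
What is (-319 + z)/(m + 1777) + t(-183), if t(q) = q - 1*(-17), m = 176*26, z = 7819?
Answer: -1047098/6353 ≈ -164.82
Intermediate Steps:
m = 4576
t(q) = 17 + q (t(q) = q + 17 = 17 + q)
(-319 + z)/(m + 1777) + t(-183) = (-319 + 7819)/(4576 + 1777) + (17 - 183) = 7500/6353 - 166 = -1047098/6353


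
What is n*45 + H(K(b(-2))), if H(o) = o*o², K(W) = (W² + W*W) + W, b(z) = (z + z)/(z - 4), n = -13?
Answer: -423721/729 ≈ -581.24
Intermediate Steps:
b(z) = 2*z/(-4 + z) (b(z) = (2*z)/(-4 + z) = 2*z/(-4 + z))
K(W) = W + 2*W² (K(W) = (W² + W²) + W = 2*W² + W = W + 2*W²)
H(o) = o³
n*45 + H(K(b(-2))) = -13*45 + ((2*(-2)/(-4 - 2))*(1 + 2*(2*(-2)/(-4 - 2))))³ = -585 + ((2*(-2)/(-6))*(1 + 2*(2*(-2)/(-6))))³ = -585 + ((2*(-2)*(-⅙))*(1 + 2*(2*(-2)*(-⅙))))³ = -585 + (2*(1 + 2*(⅔))/3)³ = -585 + (2*(1 + 4/3)/3)³ = -585 + ((⅔)*(7/3))³ = -585 + (14/9)³ = -585 + 2744/729 = -423721/729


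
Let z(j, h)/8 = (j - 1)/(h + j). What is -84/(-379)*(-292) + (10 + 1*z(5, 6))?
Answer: -215990/4169 ≈ -51.809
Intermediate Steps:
z(j, h) = 8*(-1 + j)/(h + j) (z(j, h) = 8*((j - 1)/(h + j)) = 8*((-1 + j)/(h + j)) = 8*(-1 + j)/(h + j))
-84/(-379)*(-292) + (10 + 1*z(5, 6)) = -84/(-379)*(-292) + (10 + 1*(8*(-1 + 5)/(6 + 5))) = -84*(-1/379)*(-292) + (10 + 1*(8*4/11)) = (84/379)*(-292) + (10 + 1*(8*(1/11)*4)) = -24528/379 + (10 + 1*(32/11)) = -24528/379 + (10 + 32/11) = -24528/379 + 142/11 = -215990/4169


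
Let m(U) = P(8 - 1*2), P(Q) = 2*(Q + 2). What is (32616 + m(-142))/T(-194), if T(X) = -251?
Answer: -32632/251 ≈ -130.01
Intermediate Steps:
P(Q) = 4 + 2*Q (P(Q) = 2*(2 + Q) = 4 + 2*Q)
m(U) = 16 (m(U) = 4 + 2*(8 - 1*2) = 4 + 2*(8 - 2) = 4 + 2*6 = 4 + 12 = 16)
(32616 + m(-142))/T(-194) = (32616 + 16)/(-251) = 32632*(-1/251) = -32632/251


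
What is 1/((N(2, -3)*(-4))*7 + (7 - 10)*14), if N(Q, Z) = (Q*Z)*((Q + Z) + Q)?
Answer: 1/126 ≈ 0.0079365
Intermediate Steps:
N(Q, Z) = Q*Z*(Z + 2*Q) (N(Q, Z) = (Q*Z)*(Z + 2*Q) = Q*Z*(Z + 2*Q))
1/((N(2, -3)*(-4))*7 + (7 - 10)*14) = 1/(((2*(-3)*(-3 + 2*2))*(-4))*7 + (7 - 10)*14) = 1/(((2*(-3)*(-3 + 4))*(-4))*7 - 3*14) = 1/(((2*(-3)*1)*(-4))*7 - 42) = 1/(-6*(-4)*7 - 42) = 1/(24*7 - 42) = 1/(168 - 42) = 1/126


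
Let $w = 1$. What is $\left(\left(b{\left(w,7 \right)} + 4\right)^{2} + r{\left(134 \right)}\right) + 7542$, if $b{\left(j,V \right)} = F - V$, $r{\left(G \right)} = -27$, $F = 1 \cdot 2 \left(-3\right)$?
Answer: $7596$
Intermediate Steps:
$F = -6$ ($F = 2 \left(-3\right) = -6$)
$b{\left(j,V \right)} = -6 - V$
$\left(\left(b{\left(w,7 \right)} + 4\right)^{2} + r{\left(134 \right)}\right) + 7542 = \left(\left(\left(-6 - 7\right) + 4\right)^{2} - 27\right) + 7542 = \left(\left(-13 + 4\right)^{2} - 27\right) + 7542 = \left(\left(-9\right)^{2} - 27\right) + 7542 = \left(81 - 27\right) + 7542 = 54 + 7542 = 7596$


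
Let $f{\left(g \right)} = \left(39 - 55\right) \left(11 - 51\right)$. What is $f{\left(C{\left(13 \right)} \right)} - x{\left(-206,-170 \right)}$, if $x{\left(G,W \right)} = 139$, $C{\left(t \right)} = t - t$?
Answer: $501$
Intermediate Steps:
$C{\left(t \right)} = 0$
$f{\left(g \right)} = 640$ ($f{\left(g \right)} = \left(-16\right) \left(-40\right) = 640$)
$f{\left(C{\left(13 \right)} \right)} - x{\left(-206,-170 \right)} = 640 - 139 = 501$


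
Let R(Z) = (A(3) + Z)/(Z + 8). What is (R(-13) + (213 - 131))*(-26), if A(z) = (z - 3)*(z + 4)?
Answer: -10998/5 ≈ -2199.6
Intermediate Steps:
A(z) = (-3 + z)*(4 + z)
R(Z) = Z/(8 + Z) (R(Z) = ((-12 + 3 + 3²) + Z)/(Z + 8) = ((-12 + 3 + 9) + Z)/(8 + Z) = (0 + Z)/(8 + Z) = Z/(8 + Z))
(R(-13) + (213 - 131))*(-26) = (-13/(8 - 13) + (213 - 131))*(-26) = (-13/(-5) + 82)*(-26) = (-13*(-⅕) + 82)*(-26) = (13/5 + 82)*(-26) = (423/5)*(-26) = -10998/5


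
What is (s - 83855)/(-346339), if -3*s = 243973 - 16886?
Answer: 478652/1039017 ≈ 0.46068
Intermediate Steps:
s = -227087/3 (s = -(243973 - 16886)/3 = -⅓*227087 = -227087/3 ≈ -75696.)
(s - 83855)/(-346339) = (-227087/3 - 83855)/(-346339) = -478652/3*(-1/346339) = 478652/1039017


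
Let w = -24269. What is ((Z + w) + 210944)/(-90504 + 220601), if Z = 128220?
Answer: 314895/130097 ≈ 2.4205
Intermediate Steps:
((Z + w) + 210944)/(-90504 + 220601) = ((128220 - 24269) + 210944)/(-90504 + 220601) = (103951 + 210944)/130097 = 314895*(1/130097) = 314895/130097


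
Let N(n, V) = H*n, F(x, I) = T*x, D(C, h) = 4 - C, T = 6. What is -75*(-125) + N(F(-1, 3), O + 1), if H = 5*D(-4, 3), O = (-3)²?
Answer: 9135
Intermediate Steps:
O = 9
H = 40 (H = 5*(4 - 1*(-4)) = 5*(4 + 4) = 5*8 = 40)
F(x, I) = 6*x
N(n, V) = 40*n
-75*(-125) + N(F(-1, 3), O + 1) = -75*(-125) + 40*(6*(-1)) = 9375 + 40*(-6) = 9375 - 240 = 9135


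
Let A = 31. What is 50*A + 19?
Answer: 1569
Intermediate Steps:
50*A + 19 = 50*31 + 19 = 1550 + 19 = 1569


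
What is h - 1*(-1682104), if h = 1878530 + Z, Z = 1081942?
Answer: 4642576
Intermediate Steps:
h = 2960472 (h = 1878530 + 1081942 = 2960472)
h - 1*(-1682104) = 2960472 - 1*(-1682104) = 2960472 + 1682104 = 4642576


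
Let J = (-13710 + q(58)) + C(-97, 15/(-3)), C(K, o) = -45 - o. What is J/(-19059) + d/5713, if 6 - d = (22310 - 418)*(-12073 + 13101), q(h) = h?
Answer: -142948000278/36294689 ≈ -3938.5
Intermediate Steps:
d = -22504970 (d = 6 - (22310 - 418)*(-12073 + 13101) = 6 - 21892*1028 = 6 - 1*22504976 = 6 - 22504976 = -22504970)
J = -13692 (J = (-13710 + 58) + (-45 - 15/(-3)) = -13652 + (-45 - 15*(-1)/3) = -13652 + (-45 - 1*(-5)) = -13652 + (-45 + 5) = -13652 - 40 = -13692)
J/(-19059) + d/5713 = -13692/(-19059) - 22504970/5713 = -13692*(-1/19059) - 22504970*1/5713 = 4564/6353 - 22504970/5713 = -142948000278/36294689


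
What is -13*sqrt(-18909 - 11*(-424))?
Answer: -13*I*sqrt(14245) ≈ -1551.6*I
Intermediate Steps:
-13*sqrt(-18909 - 11*(-424)) = -13*sqrt(-18909 + 4664) = -13*I*sqrt(14245)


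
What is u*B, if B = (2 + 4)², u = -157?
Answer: -5652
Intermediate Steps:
B = 36 (B = 6² = 36)
u*B = -157*36 = -5652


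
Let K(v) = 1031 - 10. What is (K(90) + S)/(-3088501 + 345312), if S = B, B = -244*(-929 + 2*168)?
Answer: -145713/2743189 ≈ -0.053118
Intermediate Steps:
K(v) = 1021
B = 144692 (B = -244*(-929 + 336) = -244*(-593) = 144692)
S = 144692
(K(90) + S)/(-3088501 + 345312) = (1021 + 144692)/(-3088501 + 345312) = 145713/(-2743189) = 145713*(-1/2743189) = -145713/2743189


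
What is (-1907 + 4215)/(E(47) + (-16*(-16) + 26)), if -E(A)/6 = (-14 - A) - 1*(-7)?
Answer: 1154/303 ≈ 3.8086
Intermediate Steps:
E(A) = 42 + 6*A (E(A) = -6*((-14 - A) - 1*(-7)) = -6*((-14 - A) + 7) = -6*(-7 - A) = 42 + 6*A)
(-1907 + 4215)/(E(47) + (-16*(-16) + 26)) = (-1907 + 4215)/((42 + 6*47) + (-16*(-16) + 26)) = 2308/((42 + 282) + (256 + 26)) = 2308/(324 + 282) = 2308/606 = 2308*(1/606) = 1154/303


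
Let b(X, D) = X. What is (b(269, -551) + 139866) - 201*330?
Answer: 73805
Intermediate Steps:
(b(269, -551) + 139866) - 201*330 = (269 + 139866) - 201*330 = 140135 - 66330 = 73805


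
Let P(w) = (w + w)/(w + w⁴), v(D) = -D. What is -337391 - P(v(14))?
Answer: -925463511/2743 ≈ -3.3739e+5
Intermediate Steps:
P(w) = 2*w/(w + w⁴) (P(w) = (2*w)/(w + w⁴) = 2*w/(w + w⁴))
-337391 - P(v(14)) = -337391 - 2/(1 + (-1*14)³) = -337391 - 2/(1 + (-14)³) = -337391 - 2/(1 - 2744) = -337391 - 2/(-2743) = -337391 - 2*(-1)/2743 = -337391 - 1*(-2/2743) = -337391 + 2/2743 = -925463511/2743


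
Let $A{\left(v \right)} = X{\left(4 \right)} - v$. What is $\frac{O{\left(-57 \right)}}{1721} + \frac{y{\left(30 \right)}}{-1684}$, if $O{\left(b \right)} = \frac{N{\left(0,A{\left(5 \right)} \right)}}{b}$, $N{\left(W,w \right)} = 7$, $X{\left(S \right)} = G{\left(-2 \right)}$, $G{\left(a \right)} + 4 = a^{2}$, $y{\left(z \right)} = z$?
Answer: $- \frac{1477349}{82597674} \approx -0.017886$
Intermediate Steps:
$G{\left(a \right)} = -4 + a^{2}$
$X{\left(S \right)} = 0$ ($X{\left(S \right)} = -4 + \left(-2\right)^{2} = -4 + 4 = 0$)
$A{\left(v \right)} = - v$ ($A{\left(v \right)} = 0 - v = - v$)
$O{\left(b \right)} = \frac{7}{b}$
$\frac{O{\left(-57 \right)}}{1721} + \frac{y{\left(30 \right)}}{-1684} = \frac{7 \frac{1}{-57}}{1721} + \frac{30}{-1684} = 7 \left(- \frac{1}{57}\right) \frac{1}{1721} + 30 \left(- \frac{1}{1684}\right) = \left(- \frac{7}{57}\right) \frac{1}{1721} - \frac{15}{842} = - \frac{7}{98097} - \frac{15}{842} = - \frac{1477349}{82597674}$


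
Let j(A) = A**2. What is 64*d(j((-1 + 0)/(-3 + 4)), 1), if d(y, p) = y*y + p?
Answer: 128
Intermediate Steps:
d(y, p) = p + y**2 (d(y, p) = y**2 + p = p + y**2)
64*d(j((-1 + 0)/(-3 + 4)), 1) = 64*(1 + (((-1 + 0)/(-3 + 4))**2)**2) = 64*(1 + ((-1/1)**2)**2) = 64*(1 + ((-1*1)**2)**2) = 64*(1 + ((-1)**2)**2) = 64*(1 + 1**2) = 64*(1 + 1) = 64*2 = 128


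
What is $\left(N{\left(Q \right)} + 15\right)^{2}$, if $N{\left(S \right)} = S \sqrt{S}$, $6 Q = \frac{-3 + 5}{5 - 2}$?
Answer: $\frac{164836}{729} \approx 226.11$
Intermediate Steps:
$Q = \frac{1}{9}$ ($Q = \frac{\left(-3 + 5\right) \frac{1}{5 - 2}}{6} = \frac{2 \cdot \frac{1}{3}}{6} = \frac{1}{6} \cdot \frac{2}{3} = \frac{1}{9} \approx 0.11111$)
$N{\left(S \right)} = S^{\frac{3}{2}}$
$\left(N{\left(Q \right)} + 15\right)^{2} = \left(\left(\frac{1}{9}\right)^{\frac{3}{2}} + 15\right)^{2} = \left(\frac{1}{27} + 15\right)^{2} = \left(\frac{406}{27}\right)^{2} = \frac{164836}{729}$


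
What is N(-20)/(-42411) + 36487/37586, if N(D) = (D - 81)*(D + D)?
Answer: 1395602717/1594059846 ≈ 0.87550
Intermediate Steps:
N(D) = 2*D*(-81 + D) (N(D) = (-81 + D)*(2*D) = 2*D*(-81 + D))
N(-20)/(-42411) + 36487/37586 = (2*(-20)*(-81 - 20))/(-42411) + 36487/37586 = (2*(-20)*(-101))*(-1/42411) + 36487*(1/37586) = 4040*(-1/42411) + 36487/37586 = -4040/42411 + 36487/37586 = 1395602717/1594059846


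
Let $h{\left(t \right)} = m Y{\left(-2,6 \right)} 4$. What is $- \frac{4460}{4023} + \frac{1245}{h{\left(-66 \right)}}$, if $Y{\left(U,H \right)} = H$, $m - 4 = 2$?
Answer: $\frac{485155}{64368} \approx 7.5372$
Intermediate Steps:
$m = 6$ ($m = 4 + 2 = 6$)
$h{\left(t \right)} = 144$ ($h{\left(t \right)} = 6 \cdot 6 \cdot 4 = 36 \cdot 4 = 144$)
$- \frac{4460}{4023} + \frac{1245}{h{\left(-66 \right)}} = - \frac{4460}{4023} + \frac{1245}{144} = \left(-4460\right) \frac{1}{4023} + 1245 \cdot \frac{1}{144} = - \frac{4460}{4023} + \frac{415}{48} = \frac{485155}{64368}$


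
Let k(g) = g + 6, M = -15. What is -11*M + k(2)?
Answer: 173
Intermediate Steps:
k(g) = 6 + g
-11*M + k(2) = -11*(-15) + (6 + 2) = 165 + 8 = 173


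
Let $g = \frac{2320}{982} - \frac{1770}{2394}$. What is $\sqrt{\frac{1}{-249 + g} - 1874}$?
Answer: $\frac{i \sqrt{4401465621342103298}}{48463346} \approx 43.29 i$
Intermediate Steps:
$g = \frac{317995}{195909}$ ($g = 2320 \cdot \frac{1}{982} - \frac{295}{399} = \frac{1160}{491} - \frac{295}{399} = \frac{317995}{195909} \approx 1.6232$)
$\sqrt{\frac{1}{-249 + g} - 1874} = \sqrt{\frac{1}{-249 + \frac{317995}{195909}} - 1874} = \sqrt{\frac{1}{- \frac{48463346}{195909}} - 1874} = \sqrt{- \frac{195909}{48463346} - 1874} = \sqrt{- \frac{90820506313}{48463346}} = \frac{i \sqrt{4401465621342103298}}{48463346}$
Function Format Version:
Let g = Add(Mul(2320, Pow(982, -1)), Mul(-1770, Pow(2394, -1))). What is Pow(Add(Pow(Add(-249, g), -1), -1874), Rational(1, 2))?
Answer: Mul(Rational(1, 48463346), I, Pow(4401465621342103298, Rational(1, 2))) ≈ Mul(43.290, I)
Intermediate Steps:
g = Rational(317995, 195909) (g = Add(Mul(2320, Rational(1, 982)), Mul(-1770, Rational(1, 2394))) = Add(Rational(1160, 491), Rational(-295, 399)) = Rational(317995, 195909) ≈ 1.6232)
Pow(Add(Pow(Add(-249, g), -1), -1874), Rational(1, 2)) = Pow(Add(Pow(Add(-249, Rational(317995, 195909)), -1), -1874), Rational(1, 2)) = Pow(Add(Pow(Rational(-48463346, 195909), -1), -1874), Rational(1, 2)) = Pow(Add(Rational(-195909, 48463346), -1874), Rational(1, 2)) = Pow(Rational(-90820506313, 48463346), Rational(1, 2)) = Mul(Rational(1, 48463346), I, Pow(4401465621342103298, Rational(1, 2)))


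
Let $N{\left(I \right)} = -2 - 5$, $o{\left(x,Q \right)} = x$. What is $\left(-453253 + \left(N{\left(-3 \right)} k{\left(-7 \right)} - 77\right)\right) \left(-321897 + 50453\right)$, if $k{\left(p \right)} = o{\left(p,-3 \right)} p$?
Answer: $123146813812$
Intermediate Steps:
$N{\left(I \right)} = -7$ ($N{\left(I \right)} = -2 - 5 = -7$)
$k{\left(p \right)} = p^{2}$ ($k{\left(p \right)} = p p = p^{2}$)
$\left(-453253 + \left(N{\left(-3 \right)} k{\left(-7 \right)} - 77\right)\right) \left(-321897 + 50453\right) = \left(-453253 - \left(77 + 7 \left(-7\right)^{2}\right)\right) \left(-321897 + 50453\right) = \left(-453253 - 420\right) \left(-271444\right) = \left(-453673\right) \left(-271444\right) = 123146813812$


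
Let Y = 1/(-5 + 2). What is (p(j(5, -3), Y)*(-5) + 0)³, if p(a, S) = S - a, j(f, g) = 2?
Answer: 42875/27 ≈ 1588.0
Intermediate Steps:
Y = -⅓ (Y = 1/(-3) = -⅓ ≈ -0.33333)
(p(j(5, -3), Y)*(-5) + 0)³ = ((-⅓ - 1*2)*(-5) + 0)³ = ((-⅓ - 2)*(-5) + 0)³ = (-7/3*(-5) + 0)³ = (35/3 + 0)³ = (35/3)³ = 42875/27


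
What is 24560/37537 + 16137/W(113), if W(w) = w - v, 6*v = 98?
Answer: 1824326107/10885730 ≈ 167.59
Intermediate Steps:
v = 49/3 (v = (1/6)*98 = 49/3 ≈ 16.333)
W(w) = -49/3 + w (W(w) = w - 1*49/3 = w - 49/3 = -49/3 + w)
24560/37537 + 16137/W(113) = 24560/37537 + 16137/(-49/3 + 113) = 24560*(1/37537) + 16137/(290/3) = 24560/37537 + 16137*(3/290) = 24560/37537 + 48411/290 = 1824326107/10885730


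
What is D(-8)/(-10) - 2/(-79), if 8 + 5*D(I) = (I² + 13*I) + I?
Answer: 2262/1975 ≈ 1.1453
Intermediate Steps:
D(I) = -8/5 + I²/5 + 14*I/5 (D(I) = -8/5 + ((I² + 13*I) + I)/5 = -8/5 + (I² + 14*I)/5 = -8/5 + (I²/5 + 14*I/5) = -8/5 + I²/5 + 14*I/5)
D(-8)/(-10) - 2/(-79) = (-8/5 + (⅕)*(-8)² + (14/5)*(-8))/(-10) - 2/(-79) = (-8/5 + (⅕)*64 - 112/5)*(-⅒) - 2*(-1/79) = (-8/5 + 64/5 - 112/5)*(-⅒) + 2/79 = -56/5*(-⅒) + 2/79 = 28/25 + 2/79 = 2262/1975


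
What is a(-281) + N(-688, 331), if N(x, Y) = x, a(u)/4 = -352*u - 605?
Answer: 392540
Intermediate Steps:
a(u) = -2420 - 1408*u (a(u) = 4*(-352*u - 605) = 4*(-605 - 352*u) = -2420 - 1408*u)
a(-281) + N(-688, 331) = (-2420 - 1408*(-281)) - 688 = (-2420 + 395648) - 688 = 393228 - 688 = 392540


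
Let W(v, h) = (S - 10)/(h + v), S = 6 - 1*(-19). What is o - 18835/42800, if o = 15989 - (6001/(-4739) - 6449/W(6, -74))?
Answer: -322392318371/24339504 ≈ -13246.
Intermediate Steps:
S = 25 (S = 6 + 19 = 25)
W(v, h) = 15/(h + v) (W(v, h) = (25 - 10)/(h + v) = 15/(h + v))
o = -941535068/71085 (o = 15989 - (6001/(-4739) - 6449/(15/(-74 + 6))) = 15989 - (6001*(-1/4739) - 6449/(15/(-68))) = 15989 - (-6001/4739 - 6449/(15*(-1/68))) = 15989 - (-6001/4739 - 6449/(-15/68)) = 15989 - (-6001/4739 - 6449*(-68/15)) = 15989 - (-6001/4739 + 438532/15) = 15989 - 1*2078113133/71085 = 15989 - 2078113133/71085 = -941535068/71085 ≈ -13245.)
o - 18835/42800 = -941535068/71085 - 18835/42800 = -941535068/71085 - 18835*1/42800 = -941535068/71085 - 3767/8560 = -322392318371/24339504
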